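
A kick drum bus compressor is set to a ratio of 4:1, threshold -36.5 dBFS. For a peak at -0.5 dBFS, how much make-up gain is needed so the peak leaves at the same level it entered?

Without make-up, output = threshold + overshoot/4 = -36.5 + 9 = -27.5 dBFS.
Gap to target: 27 dB.

27 dB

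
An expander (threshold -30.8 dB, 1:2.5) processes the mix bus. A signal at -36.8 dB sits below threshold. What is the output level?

-45.8 dB

Undershoot = (-30.8) − (-36.8) = 6 dB.
At 1:2.5, that expands to 15 dB under threshold.
Output = -30.8 − 15 = -45.8 dB.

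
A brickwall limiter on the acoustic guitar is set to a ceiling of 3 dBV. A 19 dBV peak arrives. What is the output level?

3 dBV

A brickwall limiter is an ∞:1 compressor: any input above the ceiling is clamped to 3 dBV.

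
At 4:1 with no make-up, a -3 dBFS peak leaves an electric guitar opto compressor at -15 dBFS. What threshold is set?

-19 dBFS

Gain reduction = -3 − (-15) = 12 dB; output overshoot = GR / (R − 1) = 12 / 3 = 4 dB.
Threshold = output − output overshoot = -15 − 4 = -19 dBFS.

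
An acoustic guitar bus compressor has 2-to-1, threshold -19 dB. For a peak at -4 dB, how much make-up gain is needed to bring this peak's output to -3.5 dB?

The peak compresses to -19 + 15/2 = -11.5 dB.
To reach -3.5 dB requires -3.5 − (-11.5) = 8 dB of make-up.

8 dB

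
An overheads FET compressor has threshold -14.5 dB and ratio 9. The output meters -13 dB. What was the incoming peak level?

-1 dB

Post-compression overshoot = -13 − (-14.5) = 1.5 dB.
Before 9:1 compression the overshoot was 1.5 × 9 = 13.5 dB, so input = -14.5 + 13.5 = -1 dB.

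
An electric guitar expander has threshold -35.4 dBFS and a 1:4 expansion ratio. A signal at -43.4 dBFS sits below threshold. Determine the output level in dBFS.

-67.4 dBFS

The input is 8 dB below the -35.4 dBFS threshold.
A 1:4 expander multiplies undershoot by 4: 8 × 4 = 32 dB below threshold.
Output = -35.4 − 32 = -67.4 dBFS.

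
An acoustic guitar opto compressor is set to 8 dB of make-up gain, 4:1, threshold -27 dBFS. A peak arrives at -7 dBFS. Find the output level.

-14 dBFS

-7 dBFS sits 20 dB over threshold.
4:1 compression reduces that to 20/4 = 5 dB over.
Output = -27 + 5 = -22 dBFS; make-up adds 8 dB, giving -14 dBFS.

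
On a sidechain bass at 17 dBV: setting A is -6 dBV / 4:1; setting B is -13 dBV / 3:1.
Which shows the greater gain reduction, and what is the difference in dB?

B, by 2.75 dB

A: GR = 23 − 23/4 = 17.25 dB.
B: GR = 30 − 30/3 = 20 dB.
B reduces 2.75 dB more.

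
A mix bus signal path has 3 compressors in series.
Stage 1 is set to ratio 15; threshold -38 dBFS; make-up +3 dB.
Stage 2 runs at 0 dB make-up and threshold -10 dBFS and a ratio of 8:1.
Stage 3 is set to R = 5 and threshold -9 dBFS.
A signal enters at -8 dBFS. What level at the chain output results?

Stage 1: -8 dBFS is 30 dB over -38 dBFS; at 15:1 that becomes 2 dB over, giving -36 dBFS; +3 dB make-up → -33 dBFS.
Stage 2: below threshold (-33 ≤ -10); passes unchanged; output -33 dBFS.
Stage 3: -33 dBFS is at or below the -9 dBFS threshold — no compression; output -33 dBFS.

-33 dBFS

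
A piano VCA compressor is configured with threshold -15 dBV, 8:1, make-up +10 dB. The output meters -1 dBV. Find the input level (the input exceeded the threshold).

17 dBV

Before make-up, the level was -1 − 10 = -11 dBV.
That's 4 dB above the -15 dBV threshold.
Undo the ratio: input overshoot = 4 × 8 = 32 dB, giving input = 17 dBV.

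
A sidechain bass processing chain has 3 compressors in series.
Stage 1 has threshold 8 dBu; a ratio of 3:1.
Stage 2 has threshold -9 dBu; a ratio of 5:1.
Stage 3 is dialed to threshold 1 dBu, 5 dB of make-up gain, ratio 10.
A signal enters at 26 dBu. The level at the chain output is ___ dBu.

0.6 dBu

Stage 1: overshoot 18 dB → 18/3 = 6 dB → 14 dBu.
Stage 2: 14 dBu is 23 dB over -9 dBu; at 5:1 that becomes 4.6 dB over, giving -4.4 dBu.
Stage 3: -4.4 dBu ≤ 1 dBu, so stage 3 doesn't engage; make-up brings it to 0.6 dBu.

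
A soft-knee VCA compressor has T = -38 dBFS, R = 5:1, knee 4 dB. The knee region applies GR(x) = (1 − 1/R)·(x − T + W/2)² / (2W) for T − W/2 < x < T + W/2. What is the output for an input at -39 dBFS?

x − T + W/2 = -39 − (-38) + 2 = 1.
GR = (1 − 1/5) × 1² / 8 = 0.8 × 1 / 8 = 0.1 dB.
Output = -39 − 0.1 = -39.1 dBFS.

-39.1 dBFS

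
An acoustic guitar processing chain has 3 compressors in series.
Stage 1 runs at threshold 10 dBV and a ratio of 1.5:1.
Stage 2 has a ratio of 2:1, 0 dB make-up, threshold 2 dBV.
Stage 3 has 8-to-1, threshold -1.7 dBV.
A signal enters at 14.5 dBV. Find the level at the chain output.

-0.55 dBV

Stage 1: 14.5 dBV is 4.5 dB over 10 dBV; at 1.5:1 that becomes 3 dB over, giving 13 dBV.
Stage 2: overshoot 11 dB → 11/2 = 5.5 dB → 7.5 dBV.
Stage 3: overshoot 9.2 dB → 9.2/8 = 1.15 dB → -0.55 dBV.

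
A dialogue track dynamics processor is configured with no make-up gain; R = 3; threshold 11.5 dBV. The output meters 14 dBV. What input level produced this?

That's 2.5 dB above the 11.5 dBV threshold.
Input overshoot = R × output overshoot = 7.5 dB → input = 11.5 + 7.5 = 19 dBV.

19 dBV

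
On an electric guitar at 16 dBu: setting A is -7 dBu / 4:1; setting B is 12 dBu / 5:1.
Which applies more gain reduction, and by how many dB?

A: overshoot 23 dB → output overshoot 5.75 dB → GR 17.25 dB.
B: overshoot 4 dB → output overshoot 0.8 dB → GR 3.2 dB.
Difference: 14.05 dB in favour of A.

A, by 14.05 dB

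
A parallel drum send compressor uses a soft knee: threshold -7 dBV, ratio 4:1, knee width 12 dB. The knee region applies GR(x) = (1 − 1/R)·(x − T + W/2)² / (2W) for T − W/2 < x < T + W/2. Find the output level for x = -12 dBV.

x − T + W/2 = -12 − (-7) + 6 = 1.
GR = (1 − 1/4) × 1² / 24 = 0.75 × 1 / 24 = 0.03125 dB.
Output = -12 − 0.03125 = -12.03125 dBV.

-12.03125 dBV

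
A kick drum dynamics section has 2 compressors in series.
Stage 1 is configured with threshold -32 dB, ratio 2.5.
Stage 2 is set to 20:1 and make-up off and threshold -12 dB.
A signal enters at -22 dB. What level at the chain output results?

Stage 1: overshoot 10 dB → 10/2.5 = 4 dB → -28 dB.
Stage 2: -28 dB is at or below the -12 dB threshold — no compression; output -28 dB.

-28 dB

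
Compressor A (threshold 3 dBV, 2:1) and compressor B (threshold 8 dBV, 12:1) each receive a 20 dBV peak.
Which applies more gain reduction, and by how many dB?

A: GR = 17 − 17/2 = 8.5 dB.
B: GR = 12 − 12/12 = 11 dB.
B applies 2.5 dB more gain reduction.

B, by 2.5 dB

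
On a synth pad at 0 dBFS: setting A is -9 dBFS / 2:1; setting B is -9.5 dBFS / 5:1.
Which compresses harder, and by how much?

A: overshoot 9 dB → output overshoot 4.5 dB → GR 4.5 dB.
B: overshoot 9.5 dB → output overshoot 1.9 dB → GR 7.6 dB.
B applies 3.1 dB more gain reduction.

B, by 3.1 dB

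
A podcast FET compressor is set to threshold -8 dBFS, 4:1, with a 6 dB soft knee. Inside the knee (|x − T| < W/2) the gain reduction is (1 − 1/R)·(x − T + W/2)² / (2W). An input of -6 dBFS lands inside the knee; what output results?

x − T + W/2 = -6 − (-8) + 3 = 5.
GR = (1 − 1/4) × 5² / 12 = 0.75 × 25 / 12 = 1.5625 dB.
Output = -6 − 1.5625 = -7.5625 dBFS.

-7.5625 dBFS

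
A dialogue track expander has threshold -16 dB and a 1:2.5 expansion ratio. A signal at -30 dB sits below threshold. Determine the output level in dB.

Undershoot = (-16) − (-30) = 14 dB.
At 1:2.5, that expands to 35 dB under threshold.
Output = -16 − 35 = -51 dB.

-51 dB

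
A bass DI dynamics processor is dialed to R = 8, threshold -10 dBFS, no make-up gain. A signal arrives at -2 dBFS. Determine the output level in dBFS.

-9 dBFS

Overshoot: -2 − (-10) = 8 dB.
8:1 compression reduces that to 8/8 = 1 dB over.
That puts the output at -9 dBFS.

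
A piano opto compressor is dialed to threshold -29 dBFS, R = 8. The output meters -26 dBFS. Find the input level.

The compressed level sits -26 − (-29) = 3 dB over threshold.
Undo the ratio: input overshoot = 3 × 8 = 24 dB, giving input = -5 dBFS.

-5 dBFS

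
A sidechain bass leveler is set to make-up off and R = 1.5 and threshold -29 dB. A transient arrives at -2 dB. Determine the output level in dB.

-11 dB

-2 dB sits 27 dB over threshold.
1.5:1 compression reduces that to 27/1.5 = 18 dB over.
Output = -29 + 18 = -11 dB.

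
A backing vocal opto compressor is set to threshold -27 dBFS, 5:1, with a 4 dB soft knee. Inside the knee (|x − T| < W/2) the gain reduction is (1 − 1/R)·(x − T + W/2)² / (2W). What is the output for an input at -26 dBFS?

x − T + W/2 = -26 − (-27) + 2 = 3.
GR = (1 − 1/5) × 3² / 8 = 0.8 × 9 / 8 = 0.9 dB.
Output = -26 − 0.9 = -26.9 dBFS.

-26.9 dBFS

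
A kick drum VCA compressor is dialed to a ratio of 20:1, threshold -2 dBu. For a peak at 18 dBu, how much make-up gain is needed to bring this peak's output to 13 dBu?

The peak compresses to -2 + 20/20 = -1 dBu.
To reach 13 dBu requires 13 − (-1) = 14 dB of make-up.

14 dB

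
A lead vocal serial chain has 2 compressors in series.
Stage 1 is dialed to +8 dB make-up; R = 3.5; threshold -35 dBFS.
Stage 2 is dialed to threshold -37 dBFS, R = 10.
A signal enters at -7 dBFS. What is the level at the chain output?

-35.2 dBFS

Stage 1: -7 dBFS is 28 dB over -35 dBFS; at 3.5:1 that becomes 8 dB over, giving -27 dBFS; +8 dB make-up → -19 dBFS.
Stage 2: overshoot 18 dB → 18/10 = 1.8 dB → -35.2 dBFS.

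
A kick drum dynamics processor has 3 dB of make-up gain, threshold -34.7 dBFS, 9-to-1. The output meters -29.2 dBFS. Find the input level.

Before make-up, the level was -29.2 − 3 = -32.2 dBFS.
Post-compression overshoot = -32.2 − (-34.7) = 2.5 dB.
Before 9:1 compression the overshoot was 2.5 × 9 = 22.5 dB, so input = -34.7 + 22.5 = -12.2 dBFS.

-12.2 dBFS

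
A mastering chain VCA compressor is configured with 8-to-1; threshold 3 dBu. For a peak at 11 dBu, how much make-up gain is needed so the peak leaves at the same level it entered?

Overshoot 8 dB → 8/8 = 1 dB after compression, so the compressed level is 3 + 1 = 4 dBu.
Make-up = target − compressed = 11 − 4 = 7 dB.

7 dB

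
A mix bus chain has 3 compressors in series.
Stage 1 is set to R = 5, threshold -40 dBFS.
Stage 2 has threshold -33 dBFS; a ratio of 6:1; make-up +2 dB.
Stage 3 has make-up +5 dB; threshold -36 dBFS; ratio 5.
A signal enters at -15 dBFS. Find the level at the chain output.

-30.4 dBFS

Stage 1: -15 dBFS is 25 dB over -40 dBFS; at 5:1 that becomes 5 dB over, giving -35 dBFS.
Stage 2: below threshold (-35 ≤ -33); passes unchanged; make-up brings it to -33 dBFS.
Stage 3: overshoot 3 dB → 3/5 = 0.6 dB → -35.4 dBFS; +5 dB make-up → -30.4 dBFS.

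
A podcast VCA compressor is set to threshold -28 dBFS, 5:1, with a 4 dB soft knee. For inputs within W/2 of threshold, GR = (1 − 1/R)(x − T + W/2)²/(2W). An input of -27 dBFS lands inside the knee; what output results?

x − T + W/2 = -27 − (-28) + 2 = 3.
GR = (1 − 1/5) × 3² / 8 = 0.8 × 9 / 8 = 0.9 dB.
Output = -27 − 0.9 = -27.9 dBFS.

-27.9 dBFS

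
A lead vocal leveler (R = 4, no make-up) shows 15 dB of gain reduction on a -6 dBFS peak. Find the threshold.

-26 dBFS

Let T be the threshold. Output overshoot = (input overshoot)/R, so -21 − T = (-6 − T)/4.
4·(-21 − T) = -6 − T → 3·T = -84 − (-6) = -78.
T = -78/3 = -26 dBFS.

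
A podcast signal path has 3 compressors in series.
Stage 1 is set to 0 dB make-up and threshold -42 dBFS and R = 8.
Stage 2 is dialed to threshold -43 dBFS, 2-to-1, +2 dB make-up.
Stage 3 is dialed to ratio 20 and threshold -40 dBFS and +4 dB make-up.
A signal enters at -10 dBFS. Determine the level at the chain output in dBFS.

-35.925 dBFS

Stage 1: -10 dBFS is 32 dB over -42 dBFS; at 8:1 that becomes 4 dB over, giving -38 dBFS.
Stage 2: overshoot 5 dB → 5/2 = 2.5 dB → -40.5 dBFS; +2 dB make-up → -38.5 dBFS.
Stage 3: -38.5 dBFS is 1.5 dB over -40 dBFS; at 20:1 that becomes 0.075 dB over, giving -39.925 dBFS; +4 dB make-up → -35.925 dBFS.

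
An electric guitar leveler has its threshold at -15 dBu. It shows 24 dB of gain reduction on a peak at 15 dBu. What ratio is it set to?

Input overshoot = 15 − (-15) = 30 dB.
Output overshoot = 30 − 24 = 6 dB.
Ratio = input overshoot / output overshoot = 30 / 6 = 5.

5:1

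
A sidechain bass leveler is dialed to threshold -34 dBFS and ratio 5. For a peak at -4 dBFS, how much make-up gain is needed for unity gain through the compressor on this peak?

24 dB

Without make-up, output = threshold + overshoot/5 = -34 + 6 = -28 dBFS.
Gap to target: 24 dB.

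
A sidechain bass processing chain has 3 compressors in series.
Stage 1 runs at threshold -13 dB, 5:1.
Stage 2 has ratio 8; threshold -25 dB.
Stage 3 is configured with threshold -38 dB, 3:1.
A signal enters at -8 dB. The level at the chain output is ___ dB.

Stage 1: 5 dB above -13 dB, reduced 5:1 to 1 dB above → -12 dB.
Stage 2: 13 dB above -25 dB, reduced 8:1 to 1.625 dB above → -23.375 dB.
Stage 3: -23.375 dB is 14.625 dB over -38 dB; at 3:1 that becomes 4.875 dB over, giving -33.125 dB.

-33.125 dB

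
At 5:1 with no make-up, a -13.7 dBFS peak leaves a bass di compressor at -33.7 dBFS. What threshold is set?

-38.7 dBFS

Let T be the threshold. Output overshoot = (input overshoot)/R, so -33.7 − T = (-13.7 − T)/5.
5·(-33.7 − T) = -13.7 − T → 4·T = -168.5 − (-13.7) = -154.8.
T = -154.8/4 = -38.7 dBFS.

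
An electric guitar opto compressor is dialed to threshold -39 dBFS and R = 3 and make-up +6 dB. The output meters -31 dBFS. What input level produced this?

-33 dBFS

Stripping the +6 dB make-up gives -37 dBFS at the gain stage.
Post-compression overshoot = -37 − (-39) = 2 dB.
Before 3:1 compression the overshoot was 2 × 3 = 6 dB, so input = -39 + 6 = -33 dBFS.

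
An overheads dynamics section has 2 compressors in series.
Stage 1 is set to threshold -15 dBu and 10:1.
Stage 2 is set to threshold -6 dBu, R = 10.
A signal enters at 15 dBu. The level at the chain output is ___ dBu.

-12 dBu

Stage 1: 30 dB above -15 dBu, reduced 10:1 to 3 dB above → -12 dBu.
Stage 2: -12 dBu is at or below the -6 dBu threshold — no compression; output -12 dBu.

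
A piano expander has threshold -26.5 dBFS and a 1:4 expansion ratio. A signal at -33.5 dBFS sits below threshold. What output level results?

The input is 7 dB below the -26.5 dBFS threshold.
A 1:4 expander multiplies undershoot by 4: 7 × 4 = 28 dB below threshold.
Output = -26.5 − 28 = -54.5 dBFS.

-54.5 dBFS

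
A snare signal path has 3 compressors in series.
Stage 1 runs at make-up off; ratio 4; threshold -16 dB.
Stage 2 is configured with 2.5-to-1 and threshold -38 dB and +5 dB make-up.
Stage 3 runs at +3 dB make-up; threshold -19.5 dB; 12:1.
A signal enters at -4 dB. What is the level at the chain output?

Stage 1: overshoot 12 dB → 12/4 = 3 dB → -13 dB.
Stage 2: -13 dB is 25 dB over -38 dB; at 2.5:1 that becomes 10 dB over, giving -28 dB; +5 dB make-up → -23 dB.
Stage 3: below threshold (-23 ≤ -19.5); passes unchanged; make-up brings it to -20 dB.

-20 dB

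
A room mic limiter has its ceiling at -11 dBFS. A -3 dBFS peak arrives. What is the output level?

At ∞:1, everything above -11 dBFS is held at the ceiling.

-11 dBFS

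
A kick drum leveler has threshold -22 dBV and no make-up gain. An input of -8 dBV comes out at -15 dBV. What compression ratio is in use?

2:1

Input overshoot = -8 − (-22) = 14 dB; output overshoot = -15 − (-22) = 7 dB.
Ratio = 14 / 7 = 2.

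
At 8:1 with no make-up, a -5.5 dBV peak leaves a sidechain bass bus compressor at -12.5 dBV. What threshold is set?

-13.5 dBV

Let T be the threshold. Output overshoot = (input overshoot)/R, so -12.5 − T = (-5.5 − T)/8.
8·(-12.5 − T) = -5.5 − T → 7·T = -100 − (-5.5) = -94.5.
T = -94.5/7 = -13.5 dBV.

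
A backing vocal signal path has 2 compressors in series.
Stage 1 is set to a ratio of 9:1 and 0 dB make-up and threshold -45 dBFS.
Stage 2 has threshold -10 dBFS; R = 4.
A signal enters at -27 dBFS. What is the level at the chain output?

-43 dBFS

Stage 1: overshoot 18 dB → 18/9 = 2 dB → -43 dBFS.
Stage 2: below threshold (-43 ≤ -10); passes unchanged; output -43 dBFS.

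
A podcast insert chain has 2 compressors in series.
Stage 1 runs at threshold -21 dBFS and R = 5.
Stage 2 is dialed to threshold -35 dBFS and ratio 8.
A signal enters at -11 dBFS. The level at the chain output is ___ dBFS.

Stage 1: -11 dBFS is 10 dB over -21 dBFS; at 5:1 that becomes 2 dB over, giving -19 dBFS.
Stage 2: overshoot 16 dB → 16/8 = 2 dB → -33 dBFS.

-33 dBFS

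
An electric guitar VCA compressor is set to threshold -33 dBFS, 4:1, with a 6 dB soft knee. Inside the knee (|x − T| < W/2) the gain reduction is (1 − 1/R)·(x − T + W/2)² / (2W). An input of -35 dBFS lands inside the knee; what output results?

x − T + W/2 = -35 − (-33) + 3 = 1.
GR = (1 − 1/4) × 1² / 12 = 0.75 × 1 / 12 = 0.0625 dB.
Output = -35 − 0.0625 = -35.0625 dBFS.

-35.0625 dBFS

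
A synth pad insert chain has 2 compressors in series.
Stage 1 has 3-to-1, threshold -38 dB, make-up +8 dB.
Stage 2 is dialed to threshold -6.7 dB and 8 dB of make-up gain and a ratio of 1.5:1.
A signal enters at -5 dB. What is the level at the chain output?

-11 dB

Stage 1: overshoot 33 dB → 33/3 = 11 dB → -27 dB; +8 dB make-up → -19 dB.
Stage 2: -19 dB is at or below the -6.7 dB threshold — no compression; make-up brings it to -11 dB.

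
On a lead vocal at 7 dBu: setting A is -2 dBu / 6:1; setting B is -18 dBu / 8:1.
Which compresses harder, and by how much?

A: 9 dB over, compressed to 1.5 dB over, so 7.5 dB of GR.
B: 25 dB over, compressed to 3.125 dB over, so 21.875 dB of GR.
Difference: 14.375 dB in favour of B.

B, by 14.375 dB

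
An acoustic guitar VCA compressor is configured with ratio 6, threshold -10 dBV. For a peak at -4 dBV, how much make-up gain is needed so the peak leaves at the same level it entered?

Without make-up, output = threshold + overshoot/6 = -10 + 1 = -9 dBV.
Gap to target: 5 dB.

5 dB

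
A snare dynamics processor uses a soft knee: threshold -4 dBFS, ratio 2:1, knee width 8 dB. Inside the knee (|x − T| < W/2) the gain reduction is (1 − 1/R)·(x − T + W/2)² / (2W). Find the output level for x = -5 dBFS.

x − T + W/2 = -5 − (-4) + 4 = 3.
GR = (1 − 1/2) × 3² / 16 = 0.5 × 9 / 16 = 0.28125 dB.
Output = -5 − 0.28125 = -5.28125 dBFS.

-5.28125 dBFS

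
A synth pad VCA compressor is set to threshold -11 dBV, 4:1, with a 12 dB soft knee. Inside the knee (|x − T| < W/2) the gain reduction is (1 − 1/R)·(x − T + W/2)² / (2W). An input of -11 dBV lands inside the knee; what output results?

-12.125 dBV

x − T + W/2 = -11 − (-11) + 6 = 6.
GR = (1 − 1/4) × 6² / 24 = 0.75 × 36 / 24 = 1.125 dB.
Output = -11 − 1.125 = -12.125 dBV.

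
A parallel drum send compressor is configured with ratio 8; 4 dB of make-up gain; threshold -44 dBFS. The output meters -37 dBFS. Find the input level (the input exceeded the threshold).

-20 dBFS

Remove make-up: -37 − 4 = -41 dBFS.
That's 3 dB above the -44 dBFS threshold.
Before 8:1 compression the overshoot was 3 × 8 = 24 dB, so input = -44 + 24 = -20 dBFS.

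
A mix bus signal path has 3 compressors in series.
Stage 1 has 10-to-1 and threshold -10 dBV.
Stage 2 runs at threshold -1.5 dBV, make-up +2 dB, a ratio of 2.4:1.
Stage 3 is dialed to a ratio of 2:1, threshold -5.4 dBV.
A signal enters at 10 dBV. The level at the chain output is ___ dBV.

Stage 1: 10 dBV is 20 dB over -10 dBV; at 10:1 that becomes 2 dB over, giving -8 dBV.
Stage 2: below threshold (-8 ≤ -1.5); passes unchanged; make-up brings it to -6 dBV.
Stage 3: below threshold (-6 ≤ -5.4); passes unchanged; output -6 dBV.

-6 dBV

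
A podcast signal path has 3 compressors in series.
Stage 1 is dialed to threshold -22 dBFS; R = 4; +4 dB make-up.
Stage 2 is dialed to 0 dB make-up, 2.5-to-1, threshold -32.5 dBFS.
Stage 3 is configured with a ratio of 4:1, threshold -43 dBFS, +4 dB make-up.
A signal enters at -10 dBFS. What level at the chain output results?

-34.625 dBFS

Stage 1: overshoot 12 dB → 12/4 = 3 dB → -19 dBFS; +4 dB make-up → -15 dBFS.
Stage 2: overshoot 17.5 dB → 17.5/2.5 = 7 dB → -25.5 dBFS.
Stage 3: -25.5 dBFS is 17.5 dB over -43 dBFS; at 4:1 that becomes 4.375 dB over, giving -38.625 dBFS; +4 dB make-up → -34.625 dBFS.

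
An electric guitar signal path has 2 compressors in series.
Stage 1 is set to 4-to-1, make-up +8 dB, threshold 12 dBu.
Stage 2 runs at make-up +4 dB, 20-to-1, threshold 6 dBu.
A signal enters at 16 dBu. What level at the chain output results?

Stage 1: 16 dBu is 4 dB over 12 dBu; at 4:1 that becomes 1 dB over, giving 13 dBu; +8 dB make-up → 21 dBu.
Stage 2: overshoot 15 dB → 15/20 = 0.75 dB → 6.75 dBu; +4 dB make-up → 10.75 dBu.

10.75 dBu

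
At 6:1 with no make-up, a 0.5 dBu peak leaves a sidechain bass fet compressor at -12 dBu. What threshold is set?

-14.5 dBu

Input is 15 dB above T (since output overshoot × R = input overshoot: (-12 − T)·6 = 0.5 − T gives T = -14.5 dBu).
Check: -14.5 + (0.5 − (-14.5))/6 = -14.5 + 2.5 = -12 dBu. ✓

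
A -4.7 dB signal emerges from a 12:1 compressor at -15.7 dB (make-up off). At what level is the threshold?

-16.7 dB

Input is 12 dB above T (since output overshoot × R = input overshoot: (-15.7 − T)·12 = -4.7 − T gives T = -16.7 dB).
Check: -16.7 + (-4.7 − (-16.7))/12 = -16.7 + 1 = -15.7 dB. ✓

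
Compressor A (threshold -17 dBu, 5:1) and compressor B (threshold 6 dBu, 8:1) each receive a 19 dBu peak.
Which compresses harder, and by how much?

A, by 17.425 dB

A: overshoot 36 dB → output overshoot 7.2 dB → GR 28.8 dB.
B: overshoot 13 dB → output overshoot 1.625 dB → GR 11.375 dB.
A applies 17.425 dB more gain reduction.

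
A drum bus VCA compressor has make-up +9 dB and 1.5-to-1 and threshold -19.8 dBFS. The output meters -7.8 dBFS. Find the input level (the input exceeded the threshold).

-15.3 dBFS

Remove make-up: -7.8 − 9 = -16.8 dBFS.
That's 3 dB above the -19.8 dBFS threshold.
Before 1.5:1 compression the overshoot was 3 × 1.5 = 4.5 dB, so input = -19.8 + 4.5 = -15.3 dBFS.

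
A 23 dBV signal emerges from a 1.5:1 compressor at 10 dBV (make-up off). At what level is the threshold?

Gain reduction = 23 − 10 = 13 dB; output overshoot = GR / (R − 1) = 13 / 0.5 = 26 dB.
Threshold = output − output overshoot = 10 − 26 = -16 dBV.

-16 dBV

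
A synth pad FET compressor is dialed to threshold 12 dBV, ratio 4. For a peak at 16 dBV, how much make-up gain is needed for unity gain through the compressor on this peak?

3 dB

Without make-up, output = threshold + overshoot/4 = 12 + 1 = 13 dBV.
Gap to target: 3 dB.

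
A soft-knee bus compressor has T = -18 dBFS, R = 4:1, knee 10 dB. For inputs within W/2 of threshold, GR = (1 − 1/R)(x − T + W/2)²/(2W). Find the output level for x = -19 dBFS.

x − T + W/2 = -19 − (-18) + 5 = 4.
GR = (1 − 1/4) × 4² / 20 = 0.75 × 16 / 20 = 0.6 dB.
Output = -19 − 0.6 = -19.6 dBFS.

-19.6 dBFS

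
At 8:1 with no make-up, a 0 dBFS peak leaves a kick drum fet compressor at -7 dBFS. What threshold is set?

-8 dBFS

Gain reduction = 0 − (-7) = 7 dB; output overshoot = GR / (R − 1) = 7 / 7 = 1 dB.
Threshold = output − output overshoot = -7 − 1 = -8 dBFS.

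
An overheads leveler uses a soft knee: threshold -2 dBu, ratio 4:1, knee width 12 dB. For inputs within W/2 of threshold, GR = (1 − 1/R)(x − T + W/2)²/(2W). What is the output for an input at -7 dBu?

-7.03125 dBu

x − T + W/2 = -7 − (-2) + 6 = 1.
GR = (1 − 1/4) × 1² / 24 = 0.75 × 1 / 24 = 0.03125 dB.
Output = -7 − 0.03125 = -7.03125 dBu.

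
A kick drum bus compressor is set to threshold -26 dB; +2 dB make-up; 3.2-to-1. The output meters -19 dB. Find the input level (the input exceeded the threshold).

-10 dB

Remove make-up: -19 − 2 = -21 dB.
The compressed level sits -21 − (-26) = 5 dB over threshold.
Input overshoot = R × output overshoot = 16 dB → input = -26 + 16 = -10 dB.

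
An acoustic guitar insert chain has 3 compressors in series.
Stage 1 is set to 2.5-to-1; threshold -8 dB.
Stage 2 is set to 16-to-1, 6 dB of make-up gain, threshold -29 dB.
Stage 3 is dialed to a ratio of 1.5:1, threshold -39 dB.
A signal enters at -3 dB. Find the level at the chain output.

-27.375 dB

Stage 1: overshoot 5 dB → 5/2.5 = 2 dB → -6 dB.
Stage 2: overshoot 23 dB → 23/16 = 1.4375 dB → -27.5625 dB; +6 dB make-up → -21.5625 dB.
Stage 3: overshoot 17.4375 dB → 17.4375/1.5 = 11.625 dB → -27.375 dB.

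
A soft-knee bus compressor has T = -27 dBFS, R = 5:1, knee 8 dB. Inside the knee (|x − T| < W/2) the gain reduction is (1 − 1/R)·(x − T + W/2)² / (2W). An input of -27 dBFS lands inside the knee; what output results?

x − T + W/2 = -27 − (-27) + 4 = 4.
GR = (1 − 1/5) × 4² / 16 = 0.8 × 16 / 16 = 0.8 dB.
Output = -27 − 0.8 = -27.8 dBFS.

-27.8 dBFS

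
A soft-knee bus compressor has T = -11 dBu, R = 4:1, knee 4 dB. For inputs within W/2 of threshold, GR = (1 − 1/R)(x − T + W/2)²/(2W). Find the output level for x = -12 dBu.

-12.09375 dBu

x − T + W/2 = -12 − (-11) + 2 = 1.
GR = (1 − 1/4) × 1² / 8 = 0.75 × 1 / 8 = 0.09375 dB.
Output = -12 − 0.09375 = -12.09375 dBu.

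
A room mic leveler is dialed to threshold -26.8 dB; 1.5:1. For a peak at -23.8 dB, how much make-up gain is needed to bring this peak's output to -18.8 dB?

The peak compresses to -26.8 + 3/1.5 = -24.8 dB.
To reach -18.8 dB requires -18.8 − (-24.8) = 6 dB of make-up.

6 dB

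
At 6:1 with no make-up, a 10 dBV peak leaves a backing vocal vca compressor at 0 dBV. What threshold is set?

-2 dBV

Let T be the threshold. Output overshoot = (input overshoot)/R, so 0 − T = (10 − T)/6.
6·(0 − T) = 10 − T → 5·T = 0 − 10 = -10.
T = -10/5 = -2 dBV.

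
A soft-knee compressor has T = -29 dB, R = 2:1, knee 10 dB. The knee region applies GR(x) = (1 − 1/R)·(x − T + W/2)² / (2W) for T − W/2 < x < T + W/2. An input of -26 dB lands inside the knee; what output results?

-27.6 dB

x − T + W/2 = -26 − (-29) + 5 = 8.
GR = (1 − 1/2) × 8² / 20 = 0.5 × 64 / 20 = 1.6 dB.
Output = -26 − 1.6 = -27.6 dB.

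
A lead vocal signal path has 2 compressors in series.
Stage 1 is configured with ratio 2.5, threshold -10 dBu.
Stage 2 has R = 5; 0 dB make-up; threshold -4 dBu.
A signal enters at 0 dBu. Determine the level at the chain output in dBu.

Stage 1: overshoot 10 dB → 10/2.5 = 4 dB → -6 dBu.
Stage 2: -6 dBu ≤ -4 dBu, so stage 2 doesn't engage; output -6 dBu.

-6 dBu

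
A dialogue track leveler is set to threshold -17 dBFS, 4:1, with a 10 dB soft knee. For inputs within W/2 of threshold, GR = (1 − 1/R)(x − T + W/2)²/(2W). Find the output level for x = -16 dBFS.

-17.35 dBFS

x − T + W/2 = -16 − (-17) + 5 = 6.
GR = (1 − 1/4) × 6² / 20 = 0.75 × 36 / 20 = 1.35 dB.
Output = -16 − 1.35 = -17.35 dBFS.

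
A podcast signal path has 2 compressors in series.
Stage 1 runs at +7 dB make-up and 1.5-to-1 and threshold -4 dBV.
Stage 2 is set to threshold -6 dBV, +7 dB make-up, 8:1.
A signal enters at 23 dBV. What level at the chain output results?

Stage 1: overshoot 27 dB → 27/1.5 = 18 dB → 14 dBV; +7 dB make-up → 21 dBV.
Stage 2: overshoot 27 dB → 27/8 = 3.375 dB → -2.625 dBV; +7 dB make-up → 4.375 dBV.

4.375 dBV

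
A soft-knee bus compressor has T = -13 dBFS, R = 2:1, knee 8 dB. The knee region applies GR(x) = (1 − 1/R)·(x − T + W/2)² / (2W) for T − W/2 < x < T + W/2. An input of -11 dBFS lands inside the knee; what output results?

x − T + W/2 = -11 − (-13) + 4 = 6.
GR = (1 − 1/2) × 6² / 16 = 0.5 × 36 / 16 = 1.125 dB.
Output = -11 − 1.125 = -12.125 dBFS.

-12.125 dBFS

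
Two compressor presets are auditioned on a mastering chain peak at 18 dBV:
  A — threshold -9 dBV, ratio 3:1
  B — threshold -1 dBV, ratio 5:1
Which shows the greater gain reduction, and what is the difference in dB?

A: GR = 27 − 27/3 = 18 dB.
B: GR = 19 − 19/5 = 15.2 dB.
A applies 2.8 dB more gain reduction.

A, by 2.8 dB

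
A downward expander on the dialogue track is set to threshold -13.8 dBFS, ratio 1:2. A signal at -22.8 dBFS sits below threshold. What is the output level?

Below threshold, a 1:2 expander applies gain = (2−1)×(T − x) of attenuation.
(2−1) × 9 = 9 dB, so output = -22.8 − 9 = -31.8 dBFS.

-31.8 dBFS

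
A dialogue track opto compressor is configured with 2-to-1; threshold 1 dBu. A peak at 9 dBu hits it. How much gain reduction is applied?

4 dB

9 dBu exceeds the threshold by 8 dB.
After 2:1 compression the overshoot becomes 8/2 = 4 dB.
Gain reduction = 8 − 4 = 4 dB.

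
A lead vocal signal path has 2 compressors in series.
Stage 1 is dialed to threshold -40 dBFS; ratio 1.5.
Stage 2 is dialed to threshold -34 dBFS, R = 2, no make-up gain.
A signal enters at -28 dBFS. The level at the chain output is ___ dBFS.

-33 dBFS

Stage 1: 12 dB above -40 dBFS, reduced 1.5:1 to 8 dB above → -32 dBFS.
Stage 2: 2 dB above -34 dBFS, reduced 2:1 to 1 dB above → -33 dBFS.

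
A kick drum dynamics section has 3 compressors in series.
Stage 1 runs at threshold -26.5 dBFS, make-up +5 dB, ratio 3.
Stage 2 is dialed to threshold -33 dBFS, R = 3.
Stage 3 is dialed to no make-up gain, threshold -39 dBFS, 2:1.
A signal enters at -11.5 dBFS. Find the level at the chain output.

Stage 1: overshoot 15 dB → 15/3 = 5 dB → -21.5 dBFS; +5 dB make-up → -16.5 dBFS.
Stage 2: -16.5 dBFS is 16.5 dB over -33 dBFS; at 3:1 that becomes 5.5 dB over, giving -27.5 dBFS.
Stage 3: 11.5 dB above -39 dBFS, reduced 2:1 to 5.75 dB above → -33.25 dBFS.

-33.25 dBFS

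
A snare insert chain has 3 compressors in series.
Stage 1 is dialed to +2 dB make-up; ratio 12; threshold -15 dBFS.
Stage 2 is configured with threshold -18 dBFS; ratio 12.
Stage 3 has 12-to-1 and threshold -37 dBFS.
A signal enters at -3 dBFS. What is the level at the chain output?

Stage 1: -3 dBFS is 12 dB over -15 dBFS; at 12:1 that becomes 1 dB over, giving -14 dBFS; +2 dB make-up → -12 dBFS.
Stage 2: overshoot 6 dB → 6/12 = 0.5 dB → -17.5 dBFS.
Stage 3: -17.5 dBFS is 19.5 dB over -37 dBFS; at 12:1 that becomes 1.625 dB over, giving -35.375 dBFS.

-35.375 dBFS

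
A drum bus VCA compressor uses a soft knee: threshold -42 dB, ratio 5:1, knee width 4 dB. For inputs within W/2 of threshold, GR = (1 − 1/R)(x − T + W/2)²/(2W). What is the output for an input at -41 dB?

-41.9 dB

x − T + W/2 = -41 − (-42) + 2 = 3.
GR = (1 − 1/5) × 3² / 8 = 0.8 × 9 / 8 = 0.9 dB.
Output = -41 − 0.9 = -41.9 dB.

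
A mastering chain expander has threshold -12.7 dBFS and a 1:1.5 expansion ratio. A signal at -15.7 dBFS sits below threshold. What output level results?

-17.2 dBFS

The input is 3 dB below the -12.7 dBFS threshold.
A 1:1.5 expander multiplies undershoot by 1.5: 3 × 1.5 = 4.5 dB below threshold.
Output = -12.7 − 4.5 = -17.2 dBFS.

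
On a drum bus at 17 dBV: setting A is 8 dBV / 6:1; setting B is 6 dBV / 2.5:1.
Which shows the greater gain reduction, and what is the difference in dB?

A: overshoot 9 dB → output overshoot 1.5 dB → GR 7.5 dB.
B: overshoot 11 dB → output overshoot 4.4 dB → GR 6.6 dB.
Difference: 0.9 dB in favour of A.

A, by 0.9 dB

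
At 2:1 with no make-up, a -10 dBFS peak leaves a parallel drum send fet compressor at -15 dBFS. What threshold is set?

-20 dBFS

Input is 10 dB above T (since output overshoot × R = input overshoot: (-15 − T)·2 = -10 − T gives T = -20 dBFS).
Check: -20 + (-10 − (-20))/2 = -20 + 5 = -15 dBFS. ✓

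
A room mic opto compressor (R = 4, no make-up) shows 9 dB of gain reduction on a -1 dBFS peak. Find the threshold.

Input is 12 dB above T (since output overshoot × R = input overshoot: (-10 − T)·4 = -1 − T gives T = -13 dBFS).
Check: -13 + (-1 − (-13))/4 = -13 + 3 = -10 dBFS. ✓

-13 dBFS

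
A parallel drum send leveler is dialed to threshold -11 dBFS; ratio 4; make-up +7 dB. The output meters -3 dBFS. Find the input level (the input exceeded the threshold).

Before make-up, the level was -3 − 7 = -10 dBFS.
That's 1 dB above the -11 dBFS threshold.
Undo the ratio: input overshoot = 1 × 4 = 4 dB, giving input = -7 dBFS.

-7 dBFS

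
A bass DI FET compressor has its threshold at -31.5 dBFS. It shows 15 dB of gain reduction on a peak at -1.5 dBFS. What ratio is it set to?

Input overshoot = -1.5 − (-31.5) = 30 dB.
Output overshoot = 30 − 15 = 15 dB.
Ratio = input overshoot / output overshoot = 30 / 15 = 2.

2:1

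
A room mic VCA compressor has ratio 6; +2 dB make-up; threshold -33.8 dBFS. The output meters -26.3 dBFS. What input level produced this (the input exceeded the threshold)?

Before make-up, the level was -26.3 − 2 = -28.3 dBFS.
Post-compression overshoot = -28.3 − (-33.8) = 5.5 dB.
Undo the ratio: input overshoot = 5.5 × 6 = 33 dB, giving input = -0.8 dBFS.

-0.8 dBFS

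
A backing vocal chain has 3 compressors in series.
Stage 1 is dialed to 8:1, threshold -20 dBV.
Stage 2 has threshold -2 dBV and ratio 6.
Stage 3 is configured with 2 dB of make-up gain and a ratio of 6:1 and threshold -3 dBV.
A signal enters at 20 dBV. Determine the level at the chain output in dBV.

Stage 1: 20 dBV is 40 dB over -20 dBV; at 8:1 that becomes 5 dB over, giving -15 dBV.
Stage 2: -15 dBV is at or below the -2 dBV threshold — no compression; output -15 dBV.
Stage 3: below threshold (-15 ≤ -3); passes unchanged; make-up brings it to -13 dBV.

-13 dBV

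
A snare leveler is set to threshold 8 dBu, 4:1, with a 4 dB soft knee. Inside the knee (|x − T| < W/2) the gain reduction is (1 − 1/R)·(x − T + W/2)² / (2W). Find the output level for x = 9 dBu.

8.15625 dBu

x − T + W/2 = 9 − 8 + 2 = 3.
GR = (1 − 1/4) × 3² / 8 = 0.75 × 9 / 8 = 0.84375 dB.
Output = 9 − 0.84375 = 8.15625 dBu.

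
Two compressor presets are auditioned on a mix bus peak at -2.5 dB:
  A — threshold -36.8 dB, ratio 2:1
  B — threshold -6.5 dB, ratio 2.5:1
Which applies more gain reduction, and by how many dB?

A, by 14.75 dB

A: 34.3 dB over, compressed to 17.15 dB over, so 17.15 dB of GR.
B: 4 dB over, compressed to 1.6 dB over, so 2.4 dB of GR.
A reduces 14.75 dB more.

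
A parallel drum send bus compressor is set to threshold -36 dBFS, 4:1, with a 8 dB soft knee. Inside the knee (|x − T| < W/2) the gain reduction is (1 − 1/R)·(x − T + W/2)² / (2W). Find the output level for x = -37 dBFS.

-37.421875 dBFS

x − T + W/2 = -37 − (-36) + 4 = 3.
GR = (1 − 1/4) × 3² / 16 = 0.75 × 9 / 16 = 0.421875 dB.
Output = -37 − 0.421875 = -37.421875 dBFS.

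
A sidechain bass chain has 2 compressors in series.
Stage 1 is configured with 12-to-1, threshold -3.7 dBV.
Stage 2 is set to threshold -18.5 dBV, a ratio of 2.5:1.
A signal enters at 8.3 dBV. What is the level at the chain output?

-12.18 dBV

Stage 1: overshoot 12 dB → 12/12 = 1 dB → -2.7 dBV.
Stage 2: overshoot 15.8 dB → 15.8/2.5 = 6.32 dB → -12.18 dBV.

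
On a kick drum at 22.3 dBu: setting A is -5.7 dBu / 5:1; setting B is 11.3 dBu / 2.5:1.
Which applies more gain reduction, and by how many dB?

A, by 15.8 dB

A: overshoot 28 dB → output overshoot 5.6 dB → GR 22.4 dB.
B: overshoot 11 dB → output overshoot 4.4 dB → GR 6.6 dB.
A applies 15.8 dB more gain reduction.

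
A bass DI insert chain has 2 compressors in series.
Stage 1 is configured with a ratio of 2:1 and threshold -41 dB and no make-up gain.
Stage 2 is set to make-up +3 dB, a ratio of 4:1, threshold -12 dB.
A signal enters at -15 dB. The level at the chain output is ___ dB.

Stage 1: overshoot 26 dB → 26/2 = 13 dB → -28 dB.
Stage 2: -28 dB ≤ -12 dB, so stage 2 doesn't engage; make-up brings it to -25 dB.

-25 dB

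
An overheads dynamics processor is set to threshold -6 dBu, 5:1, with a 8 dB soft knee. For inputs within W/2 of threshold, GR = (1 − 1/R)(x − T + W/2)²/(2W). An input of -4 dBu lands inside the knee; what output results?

-5.8 dBu

x − T + W/2 = -4 − (-6) + 4 = 6.
GR = (1 − 1/5) × 6² / 16 = 0.8 × 36 / 16 = 1.8 dB.
Output = -4 − 1.8 = -5.8 dBu.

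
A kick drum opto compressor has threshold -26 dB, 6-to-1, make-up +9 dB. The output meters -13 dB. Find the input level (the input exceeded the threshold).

Remove make-up: -13 − 9 = -22 dB.
That's 4 dB above the -26 dB threshold.
Input overshoot = R × output overshoot = 24 dB → input = -26 + 24 = -2 dB.

-2 dB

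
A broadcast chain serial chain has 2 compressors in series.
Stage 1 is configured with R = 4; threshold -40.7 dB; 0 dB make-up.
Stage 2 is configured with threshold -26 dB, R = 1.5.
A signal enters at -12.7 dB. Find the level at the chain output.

Stage 1: -12.7 dB is 28 dB over -40.7 dB; at 4:1 that becomes 7 dB over, giving -33.7 dB.
Stage 2: -33.7 dB ≤ -26 dB, so stage 2 doesn't engage; output -33.7 dB.

-33.7 dB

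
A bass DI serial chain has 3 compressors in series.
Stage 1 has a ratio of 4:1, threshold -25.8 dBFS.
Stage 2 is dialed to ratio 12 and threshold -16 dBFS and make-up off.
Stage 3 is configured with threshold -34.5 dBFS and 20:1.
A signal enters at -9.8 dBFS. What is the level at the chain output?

Stage 1: 16 dB above -25.8 dBFS, reduced 4:1 to 4 dB above → -21.8 dBFS.
Stage 2: -21.8 dBFS ≤ -16 dBFS, so stage 2 doesn't engage; output -21.8 dBFS.
Stage 3: 12.7 dB above -34.5 dBFS, reduced 20:1 to 0.635 dB above → -33.865 dBFS.

-33.865 dBFS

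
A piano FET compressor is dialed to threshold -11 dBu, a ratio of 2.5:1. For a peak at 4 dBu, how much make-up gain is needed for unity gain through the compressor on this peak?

The peak compresses to -11 + 15/2.5 = -5 dBu.
To reach 4 dBu requires 4 − (-5) = 9 dB of make-up.

9 dB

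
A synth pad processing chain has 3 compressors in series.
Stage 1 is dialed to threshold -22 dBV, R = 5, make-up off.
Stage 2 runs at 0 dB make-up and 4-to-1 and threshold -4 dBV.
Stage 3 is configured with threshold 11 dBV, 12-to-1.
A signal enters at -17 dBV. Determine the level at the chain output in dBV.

Stage 1: 5 dB above -22 dBV, reduced 5:1 to 1 dB above → -21 dBV.
Stage 2: below threshold (-21 ≤ -4); passes unchanged; output -21 dBV.
Stage 3: -21 dBV ≤ 11 dBV, so stage 3 doesn't engage; output -21 dBV.

-21 dBV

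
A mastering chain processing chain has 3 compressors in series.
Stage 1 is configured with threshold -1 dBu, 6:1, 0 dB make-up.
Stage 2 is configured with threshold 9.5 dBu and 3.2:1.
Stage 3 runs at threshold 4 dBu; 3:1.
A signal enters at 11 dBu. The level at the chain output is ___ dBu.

Stage 1: 11 dBu is 12 dB over -1 dBu; at 6:1 that becomes 2 dB over, giving 1 dBu.
Stage 2: 1 dBu ≤ 9.5 dBu, so stage 2 doesn't engage; output 1 dBu.
Stage 3: 1 dBu ≤ 4 dBu, so stage 3 doesn't engage; output 1 dBu.

1 dBu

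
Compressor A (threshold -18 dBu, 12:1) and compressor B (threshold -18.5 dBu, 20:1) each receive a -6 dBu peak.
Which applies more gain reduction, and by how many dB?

B, by 0.875 dB

A: overshoot 12 dB → output overshoot 1 dB → GR 11 dB.
B: overshoot 12.5 dB → output overshoot 0.625 dB → GR 11.875 dB.
Difference: 0.875 dB in favour of B.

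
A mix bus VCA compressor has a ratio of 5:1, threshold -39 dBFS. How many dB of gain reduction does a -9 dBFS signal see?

-9 dBFS exceeds the threshold by 30 dB.
A 5:1 ratio leaves 6 dB of that excess.
So the signal is attenuated by 30 − 6 = 24 dB.

24 dB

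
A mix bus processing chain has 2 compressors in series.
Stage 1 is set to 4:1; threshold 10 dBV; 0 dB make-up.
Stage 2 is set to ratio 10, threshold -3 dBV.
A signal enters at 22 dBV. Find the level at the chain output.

Stage 1: overshoot 12 dB → 12/4 = 3 dB → 13 dBV.
Stage 2: overshoot 16 dB → 16/10 = 1.6 dB → -1.4 dBV.

-1.4 dBV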